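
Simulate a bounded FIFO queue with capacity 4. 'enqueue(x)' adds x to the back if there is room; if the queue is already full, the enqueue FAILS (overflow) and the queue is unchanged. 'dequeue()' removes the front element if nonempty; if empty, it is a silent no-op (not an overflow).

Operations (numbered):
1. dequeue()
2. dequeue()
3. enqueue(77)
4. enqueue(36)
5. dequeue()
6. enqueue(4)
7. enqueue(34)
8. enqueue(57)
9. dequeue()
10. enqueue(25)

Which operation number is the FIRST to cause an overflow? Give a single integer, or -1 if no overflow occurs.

1. dequeue(): empty, no-op, size=0
2. dequeue(): empty, no-op, size=0
3. enqueue(77): size=1
4. enqueue(36): size=2
5. dequeue(): size=1
6. enqueue(4): size=2
7. enqueue(34): size=3
8. enqueue(57): size=4
9. dequeue(): size=3
10. enqueue(25): size=4

Answer: -1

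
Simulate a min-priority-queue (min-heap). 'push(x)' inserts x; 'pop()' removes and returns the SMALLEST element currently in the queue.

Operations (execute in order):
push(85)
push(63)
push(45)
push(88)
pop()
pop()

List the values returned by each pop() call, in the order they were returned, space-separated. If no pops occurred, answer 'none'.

Answer: 45 63

Derivation:
push(85): heap contents = [85]
push(63): heap contents = [63, 85]
push(45): heap contents = [45, 63, 85]
push(88): heap contents = [45, 63, 85, 88]
pop() → 45: heap contents = [63, 85, 88]
pop() → 63: heap contents = [85, 88]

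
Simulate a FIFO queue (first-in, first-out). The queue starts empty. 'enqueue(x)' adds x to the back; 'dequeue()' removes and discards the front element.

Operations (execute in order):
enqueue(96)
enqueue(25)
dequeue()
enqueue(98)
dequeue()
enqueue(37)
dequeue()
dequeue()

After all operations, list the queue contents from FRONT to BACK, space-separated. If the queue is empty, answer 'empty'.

Answer: empty

Derivation:
enqueue(96): [96]
enqueue(25): [96, 25]
dequeue(): [25]
enqueue(98): [25, 98]
dequeue(): [98]
enqueue(37): [98, 37]
dequeue(): [37]
dequeue(): []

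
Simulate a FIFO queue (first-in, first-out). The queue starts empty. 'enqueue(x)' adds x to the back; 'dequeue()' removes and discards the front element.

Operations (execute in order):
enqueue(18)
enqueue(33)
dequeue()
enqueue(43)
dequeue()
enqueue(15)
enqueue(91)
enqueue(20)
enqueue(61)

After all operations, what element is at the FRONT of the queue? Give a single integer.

enqueue(18): queue = [18]
enqueue(33): queue = [18, 33]
dequeue(): queue = [33]
enqueue(43): queue = [33, 43]
dequeue(): queue = [43]
enqueue(15): queue = [43, 15]
enqueue(91): queue = [43, 15, 91]
enqueue(20): queue = [43, 15, 91, 20]
enqueue(61): queue = [43, 15, 91, 20, 61]

Answer: 43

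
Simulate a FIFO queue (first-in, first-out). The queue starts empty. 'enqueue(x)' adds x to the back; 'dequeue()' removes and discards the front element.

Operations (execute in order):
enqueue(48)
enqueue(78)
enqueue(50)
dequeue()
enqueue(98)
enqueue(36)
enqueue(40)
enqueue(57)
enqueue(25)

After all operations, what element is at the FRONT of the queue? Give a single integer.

enqueue(48): queue = [48]
enqueue(78): queue = [48, 78]
enqueue(50): queue = [48, 78, 50]
dequeue(): queue = [78, 50]
enqueue(98): queue = [78, 50, 98]
enqueue(36): queue = [78, 50, 98, 36]
enqueue(40): queue = [78, 50, 98, 36, 40]
enqueue(57): queue = [78, 50, 98, 36, 40, 57]
enqueue(25): queue = [78, 50, 98, 36, 40, 57, 25]

Answer: 78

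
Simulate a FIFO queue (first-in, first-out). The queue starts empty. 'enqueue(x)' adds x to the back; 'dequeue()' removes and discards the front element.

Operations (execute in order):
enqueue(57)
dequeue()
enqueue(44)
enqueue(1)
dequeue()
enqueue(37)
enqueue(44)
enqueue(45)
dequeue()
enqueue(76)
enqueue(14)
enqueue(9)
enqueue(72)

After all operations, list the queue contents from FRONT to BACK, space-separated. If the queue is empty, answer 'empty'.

Answer: 37 44 45 76 14 9 72

Derivation:
enqueue(57): [57]
dequeue(): []
enqueue(44): [44]
enqueue(1): [44, 1]
dequeue(): [1]
enqueue(37): [1, 37]
enqueue(44): [1, 37, 44]
enqueue(45): [1, 37, 44, 45]
dequeue(): [37, 44, 45]
enqueue(76): [37, 44, 45, 76]
enqueue(14): [37, 44, 45, 76, 14]
enqueue(9): [37, 44, 45, 76, 14, 9]
enqueue(72): [37, 44, 45, 76, 14, 9, 72]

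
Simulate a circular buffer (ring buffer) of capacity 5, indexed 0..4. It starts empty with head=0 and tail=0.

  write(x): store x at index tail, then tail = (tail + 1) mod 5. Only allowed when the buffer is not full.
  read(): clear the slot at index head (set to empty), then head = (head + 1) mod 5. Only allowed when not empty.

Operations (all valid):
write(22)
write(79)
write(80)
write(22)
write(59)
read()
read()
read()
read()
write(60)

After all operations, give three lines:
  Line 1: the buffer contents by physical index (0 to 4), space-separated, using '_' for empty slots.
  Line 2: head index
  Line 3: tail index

Answer: 60 _ _ _ 59
4
1

Derivation:
write(22): buf=[22 _ _ _ _], head=0, tail=1, size=1
write(79): buf=[22 79 _ _ _], head=0, tail=2, size=2
write(80): buf=[22 79 80 _ _], head=0, tail=3, size=3
write(22): buf=[22 79 80 22 _], head=0, tail=4, size=4
write(59): buf=[22 79 80 22 59], head=0, tail=0, size=5
read(): buf=[_ 79 80 22 59], head=1, tail=0, size=4
read(): buf=[_ _ 80 22 59], head=2, tail=0, size=3
read(): buf=[_ _ _ 22 59], head=3, tail=0, size=2
read(): buf=[_ _ _ _ 59], head=4, tail=0, size=1
write(60): buf=[60 _ _ _ 59], head=4, tail=1, size=2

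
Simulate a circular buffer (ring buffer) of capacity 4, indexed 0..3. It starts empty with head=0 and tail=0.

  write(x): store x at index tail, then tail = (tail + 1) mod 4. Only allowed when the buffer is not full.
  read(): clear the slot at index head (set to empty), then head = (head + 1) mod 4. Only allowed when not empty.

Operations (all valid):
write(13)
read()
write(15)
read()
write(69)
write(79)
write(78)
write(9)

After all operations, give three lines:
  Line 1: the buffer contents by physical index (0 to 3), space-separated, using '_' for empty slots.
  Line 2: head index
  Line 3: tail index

write(13): buf=[13 _ _ _], head=0, tail=1, size=1
read(): buf=[_ _ _ _], head=1, tail=1, size=0
write(15): buf=[_ 15 _ _], head=1, tail=2, size=1
read(): buf=[_ _ _ _], head=2, tail=2, size=0
write(69): buf=[_ _ 69 _], head=2, tail=3, size=1
write(79): buf=[_ _ 69 79], head=2, tail=0, size=2
write(78): buf=[78 _ 69 79], head=2, tail=1, size=3
write(9): buf=[78 9 69 79], head=2, tail=2, size=4

Answer: 78 9 69 79
2
2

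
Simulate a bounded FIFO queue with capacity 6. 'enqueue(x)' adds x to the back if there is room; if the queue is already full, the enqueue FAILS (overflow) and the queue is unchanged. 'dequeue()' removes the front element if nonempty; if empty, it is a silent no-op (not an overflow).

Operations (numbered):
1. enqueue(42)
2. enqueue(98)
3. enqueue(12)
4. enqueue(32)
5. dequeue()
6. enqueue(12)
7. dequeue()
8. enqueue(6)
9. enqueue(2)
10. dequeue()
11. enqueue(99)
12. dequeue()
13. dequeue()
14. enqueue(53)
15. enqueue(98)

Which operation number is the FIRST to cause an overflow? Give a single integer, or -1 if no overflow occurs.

1. enqueue(42): size=1
2. enqueue(98): size=2
3. enqueue(12): size=3
4. enqueue(32): size=4
5. dequeue(): size=3
6. enqueue(12): size=4
7. dequeue(): size=3
8. enqueue(6): size=4
9. enqueue(2): size=5
10. dequeue(): size=4
11. enqueue(99): size=5
12. dequeue(): size=4
13. dequeue(): size=3
14. enqueue(53): size=4
15. enqueue(98): size=5

Answer: -1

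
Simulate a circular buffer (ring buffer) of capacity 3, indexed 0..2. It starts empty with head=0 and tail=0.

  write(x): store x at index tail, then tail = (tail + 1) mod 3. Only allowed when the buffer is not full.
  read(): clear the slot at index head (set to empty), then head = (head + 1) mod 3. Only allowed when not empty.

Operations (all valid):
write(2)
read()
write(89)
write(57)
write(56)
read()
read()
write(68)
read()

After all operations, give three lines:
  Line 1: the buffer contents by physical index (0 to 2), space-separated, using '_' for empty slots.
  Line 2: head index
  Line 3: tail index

Answer: _ 68 _
1
2

Derivation:
write(2): buf=[2 _ _], head=0, tail=1, size=1
read(): buf=[_ _ _], head=1, tail=1, size=0
write(89): buf=[_ 89 _], head=1, tail=2, size=1
write(57): buf=[_ 89 57], head=1, tail=0, size=2
write(56): buf=[56 89 57], head=1, tail=1, size=3
read(): buf=[56 _ 57], head=2, tail=1, size=2
read(): buf=[56 _ _], head=0, tail=1, size=1
write(68): buf=[56 68 _], head=0, tail=2, size=2
read(): buf=[_ 68 _], head=1, tail=2, size=1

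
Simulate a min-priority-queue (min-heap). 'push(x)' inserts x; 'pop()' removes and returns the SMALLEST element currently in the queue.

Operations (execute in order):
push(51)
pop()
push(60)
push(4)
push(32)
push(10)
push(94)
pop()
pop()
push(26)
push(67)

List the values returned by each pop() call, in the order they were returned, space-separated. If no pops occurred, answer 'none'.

Answer: 51 4 10

Derivation:
push(51): heap contents = [51]
pop() → 51: heap contents = []
push(60): heap contents = [60]
push(4): heap contents = [4, 60]
push(32): heap contents = [4, 32, 60]
push(10): heap contents = [4, 10, 32, 60]
push(94): heap contents = [4, 10, 32, 60, 94]
pop() → 4: heap contents = [10, 32, 60, 94]
pop() → 10: heap contents = [32, 60, 94]
push(26): heap contents = [26, 32, 60, 94]
push(67): heap contents = [26, 32, 60, 67, 94]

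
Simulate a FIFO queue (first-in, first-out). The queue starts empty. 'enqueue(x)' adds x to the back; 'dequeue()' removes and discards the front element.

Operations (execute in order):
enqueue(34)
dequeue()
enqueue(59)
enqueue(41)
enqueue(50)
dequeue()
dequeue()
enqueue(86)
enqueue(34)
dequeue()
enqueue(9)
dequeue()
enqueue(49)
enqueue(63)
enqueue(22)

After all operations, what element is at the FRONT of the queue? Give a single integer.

enqueue(34): queue = [34]
dequeue(): queue = []
enqueue(59): queue = [59]
enqueue(41): queue = [59, 41]
enqueue(50): queue = [59, 41, 50]
dequeue(): queue = [41, 50]
dequeue(): queue = [50]
enqueue(86): queue = [50, 86]
enqueue(34): queue = [50, 86, 34]
dequeue(): queue = [86, 34]
enqueue(9): queue = [86, 34, 9]
dequeue(): queue = [34, 9]
enqueue(49): queue = [34, 9, 49]
enqueue(63): queue = [34, 9, 49, 63]
enqueue(22): queue = [34, 9, 49, 63, 22]

Answer: 34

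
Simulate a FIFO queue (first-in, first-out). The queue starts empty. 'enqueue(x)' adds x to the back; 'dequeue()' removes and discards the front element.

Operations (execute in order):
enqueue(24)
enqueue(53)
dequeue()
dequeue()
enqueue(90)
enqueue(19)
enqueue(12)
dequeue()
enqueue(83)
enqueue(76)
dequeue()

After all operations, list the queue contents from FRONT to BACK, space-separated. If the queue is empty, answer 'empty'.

Answer: 12 83 76

Derivation:
enqueue(24): [24]
enqueue(53): [24, 53]
dequeue(): [53]
dequeue(): []
enqueue(90): [90]
enqueue(19): [90, 19]
enqueue(12): [90, 19, 12]
dequeue(): [19, 12]
enqueue(83): [19, 12, 83]
enqueue(76): [19, 12, 83, 76]
dequeue(): [12, 83, 76]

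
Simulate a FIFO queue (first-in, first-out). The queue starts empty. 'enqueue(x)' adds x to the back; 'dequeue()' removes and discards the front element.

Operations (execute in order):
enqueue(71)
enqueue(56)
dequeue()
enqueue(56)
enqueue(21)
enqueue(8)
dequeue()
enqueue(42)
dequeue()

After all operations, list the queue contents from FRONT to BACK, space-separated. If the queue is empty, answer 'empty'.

enqueue(71): [71]
enqueue(56): [71, 56]
dequeue(): [56]
enqueue(56): [56, 56]
enqueue(21): [56, 56, 21]
enqueue(8): [56, 56, 21, 8]
dequeue(): [56, 21, 8]
enqueue(42): [56, 21, 8, 42]
dequeue(): [21, 8, 42]

Answer: 21 8 42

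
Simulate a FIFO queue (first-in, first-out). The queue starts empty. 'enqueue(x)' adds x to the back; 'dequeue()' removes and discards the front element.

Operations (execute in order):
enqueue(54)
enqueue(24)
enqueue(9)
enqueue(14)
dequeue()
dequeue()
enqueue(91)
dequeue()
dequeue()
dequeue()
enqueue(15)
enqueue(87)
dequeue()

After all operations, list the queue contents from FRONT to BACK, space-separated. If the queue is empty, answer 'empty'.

Answer: 87

Derivation:
enqueue(54): [54]
enqueue(24): [54, 24]
enqueue(9): [54, 24, 9]
enqueue(14): [54, 24, 9, 14]
dequeue(): [24, 9, 14]
dequeue(): [9, 14]
enqueue(91): [9, 14, 91]
dequeue(): [14, 91]
dequeue(): [91]
dequeue(): []
enqueue(15): [15]
enqueue(87): [15, 87]
dequeue(): [87]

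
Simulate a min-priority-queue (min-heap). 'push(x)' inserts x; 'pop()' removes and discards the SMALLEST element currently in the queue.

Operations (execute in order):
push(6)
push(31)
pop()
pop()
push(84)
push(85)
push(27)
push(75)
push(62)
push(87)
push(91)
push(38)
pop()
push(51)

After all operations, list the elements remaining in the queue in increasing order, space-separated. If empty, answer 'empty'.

Answer: 38 51 62 75 84 85 87 91

Derivation:
push(6): heap contents = [6]
push(31): heap contents = [6, 31]
pop() → 6: heap contents = [31]
pop() → 31: heap contents = []
push(84): heap contents = [84]
push(85): heap contents = [84, 85]
push(27): heap contents = [27, 84, 85]
push(75): heap contents = [27, 75, 84, 85]
push(62): heap contents = [27, 62, 75, 84, 85]
push(87): heap contents = [27, 62, 75, 84, 85, 87]
push(91): heap contents = [27, 62, 75, 84, 85, 87, 91]
push(38): heap contents = [27, 38, 62, 75, 84, 85, 87, 91]
pop() → 27: heap contents = [38, 62, 75, 84, 85, 87, 91]
push(51): heap contents = [38, 51, 62, 75, 84, 85, 87, 91]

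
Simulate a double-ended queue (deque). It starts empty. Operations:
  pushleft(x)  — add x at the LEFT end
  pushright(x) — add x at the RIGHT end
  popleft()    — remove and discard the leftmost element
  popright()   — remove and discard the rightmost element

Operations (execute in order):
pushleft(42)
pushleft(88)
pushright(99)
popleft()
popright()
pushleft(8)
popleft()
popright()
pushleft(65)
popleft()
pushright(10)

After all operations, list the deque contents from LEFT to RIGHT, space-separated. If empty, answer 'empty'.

pushleft(42): [42]
pushleft(88): [88, 42]
pushright(99): [88, 42, 99]
popleft(): [42, 99]
popright(): [42]
pushleft(8): [8, 42]
popleft(): [42]
popright(): []
pushleft(65): [65]
popleft(): []
pushright(10): [10]

Answer: 10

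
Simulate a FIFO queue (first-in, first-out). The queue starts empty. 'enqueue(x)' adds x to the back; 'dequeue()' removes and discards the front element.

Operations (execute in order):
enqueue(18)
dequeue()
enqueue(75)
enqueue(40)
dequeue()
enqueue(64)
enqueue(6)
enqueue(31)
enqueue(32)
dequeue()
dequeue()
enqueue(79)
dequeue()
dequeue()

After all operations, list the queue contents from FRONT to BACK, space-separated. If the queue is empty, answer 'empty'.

Answer: 32 79

Derivation:
enqueue(18): [18]
dequeue(): []
enqueue(75): [75]
enqueue(40): [75, 40]
dequeue(): [40]
enqueue(64): [40, 64]
enqueue(6): [40, 64, 6]
enqueue(31): [40, 64, 6, 31]
enqueue(32): [40, 64, 6, 31, 32]
dequeue(): [64, 6, 31, 32]
dequeue(): [6, 31, 32]
enqueue(79): [6, 31, 32, 79]
dequeue(): [31, 32, 79]
dequeue(): [32, 79]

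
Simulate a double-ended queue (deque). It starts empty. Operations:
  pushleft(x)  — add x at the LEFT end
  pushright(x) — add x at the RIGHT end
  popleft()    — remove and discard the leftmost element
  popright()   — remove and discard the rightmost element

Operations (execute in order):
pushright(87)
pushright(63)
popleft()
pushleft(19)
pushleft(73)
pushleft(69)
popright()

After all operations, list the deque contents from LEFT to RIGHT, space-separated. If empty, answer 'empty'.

pushright(87): [87]
pushright(63): [87, 63]
popleft(): [63]
pushleft(19): [19, 63]
pushleft(73): [73, 19, 63]
pushleft(69): [69, 73, 19, 63]
popright(): [69, 73, 19]

Answer: 69 73 19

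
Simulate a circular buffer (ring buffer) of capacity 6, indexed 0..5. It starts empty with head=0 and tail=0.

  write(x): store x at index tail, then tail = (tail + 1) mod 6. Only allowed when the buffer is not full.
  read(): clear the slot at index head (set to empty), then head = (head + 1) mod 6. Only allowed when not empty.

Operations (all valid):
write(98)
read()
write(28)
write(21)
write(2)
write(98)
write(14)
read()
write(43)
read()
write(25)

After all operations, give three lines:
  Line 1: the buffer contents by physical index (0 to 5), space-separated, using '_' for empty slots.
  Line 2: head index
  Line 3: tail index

Answer: 43 25 _ 2 98 14
3
2

Derivation:
write(98): buf=[98 _ _ _ _ _], head=0, tail=1, size=1
read(): buf=[_ _ _ _ _ _], head=1, tail=1, size=0
write(28): buf=[_ 28 _ _ _ _], head=1, tail=2, size=1
write(21): buf=[_ 28 21 _ _ _], head=1, tail=3, size=2
write(2): buf=[_ 28 21 2 _ _], head=1, tail=4, size=3
write(98): buf=[_ 28 21 2 98 _], head=1, tail=5, size=4
write(14): buf=[_ 28 21 2 98 14], head=1, tail=0, size=5
read(): buf=[_ _ 21 2 98 14], head=2, tail=0, size=4
write(43): buf=[43 _ 21 2 98 14], head=2, tail=1, size=5
read(): buf=[43 _ _ 2 98 14], head=3, tail=1, size=4
write(25): buf=[43 25 _ 2 98 14], head=3, tail=2, size=5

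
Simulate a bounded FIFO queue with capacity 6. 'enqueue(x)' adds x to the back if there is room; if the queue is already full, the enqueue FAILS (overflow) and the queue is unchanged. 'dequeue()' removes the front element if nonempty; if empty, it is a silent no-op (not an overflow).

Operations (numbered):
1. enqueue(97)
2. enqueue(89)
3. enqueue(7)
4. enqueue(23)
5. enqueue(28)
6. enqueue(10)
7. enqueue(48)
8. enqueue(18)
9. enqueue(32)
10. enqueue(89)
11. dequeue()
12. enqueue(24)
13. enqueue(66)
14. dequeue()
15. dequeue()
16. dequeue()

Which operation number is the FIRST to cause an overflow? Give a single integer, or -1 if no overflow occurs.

1. enqueue(97): size=1
2. enqueue(89): size=2
3. enqueue(7): size=3
4. enqueue(23): size=4
5. enqueue(28): size=5
6. enqueue(10): size=6
7. enqueue(48): size=6=cap → OVERFLOW (fail)
8. enqueue(18): size=6=cap → OVERFLOW (fail)
9. enqueue(32): size=6=cap → OVERFLOW (fail)
10. enqueue(89): size=6=cap → OVERFLOW (fail)
11. dequeue(): size=5
12. enqueue(24): size=6
13. enqueue(66): size=6=cap → OVERFLOW (fail)
14. dequeue(): size=5
15. dequeue(): size=4
16. dequeue(): size=3

Answer: 7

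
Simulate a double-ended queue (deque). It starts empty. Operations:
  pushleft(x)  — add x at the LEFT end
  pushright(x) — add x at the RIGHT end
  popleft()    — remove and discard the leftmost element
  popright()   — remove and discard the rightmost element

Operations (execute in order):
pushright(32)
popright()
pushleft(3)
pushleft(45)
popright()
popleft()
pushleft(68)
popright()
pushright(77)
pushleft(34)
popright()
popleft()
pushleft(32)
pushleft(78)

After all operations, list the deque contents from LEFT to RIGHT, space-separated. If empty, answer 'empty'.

Answer: 78 32

Derivation:
pushright(32): [32]
popright(): []
pushleft(3): [3]
pushleft(45): [45, 3]
popright(): [45]
popleft(): []
pushleft(68): [68]
popright(): []
pushright(77): [77]
pushleft(34): [34, 77]
popright(): [34]
popleft(): []
pushleft(32): [32]
pushleft(78): [78, 32]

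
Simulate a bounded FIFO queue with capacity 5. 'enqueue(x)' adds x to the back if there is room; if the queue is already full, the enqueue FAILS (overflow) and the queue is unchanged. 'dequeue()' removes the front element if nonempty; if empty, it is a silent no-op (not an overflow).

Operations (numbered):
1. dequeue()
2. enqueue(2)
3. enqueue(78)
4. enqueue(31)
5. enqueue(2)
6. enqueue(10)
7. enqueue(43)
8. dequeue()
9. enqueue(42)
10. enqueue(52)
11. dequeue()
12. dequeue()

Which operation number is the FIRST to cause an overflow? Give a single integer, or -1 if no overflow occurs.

Answer: 7

Derivation:
1. dequeue(): empty, no-op, size=0
2. enqueue(2): size=1
3. enqueue(78): size=2
4. enqueue(31): size=3
5. enqueue(2): size=4
6. enqueue(10): size=5
7. enqueue(43): size=5=cap → OVERFLOW (fail)
8. dequeue(): size=4
9. enqueue(42): size=5
10. enqueue(52): size=5=cap → OVERFLOW (fail)
11. dequeue(): size=4
12. dequeue(): size=3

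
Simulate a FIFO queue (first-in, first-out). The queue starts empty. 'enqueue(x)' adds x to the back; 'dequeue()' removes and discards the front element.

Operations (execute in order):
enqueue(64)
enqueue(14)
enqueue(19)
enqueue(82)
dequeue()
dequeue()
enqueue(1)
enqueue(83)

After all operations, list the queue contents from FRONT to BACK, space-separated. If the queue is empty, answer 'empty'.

enqueue(64): [64]
enqueue(14): [64, 14]
enqueue(19): [64, 14, 19]
enqueue(82): [64, 14, 19, 82]
dequeue(): [14, 19, 82]
dequeue(): [19, 82]
enqueue(1): [19, 82, 1]
enqueue(83): [19, 82, 1, 83]

Answer: 19 82 1 83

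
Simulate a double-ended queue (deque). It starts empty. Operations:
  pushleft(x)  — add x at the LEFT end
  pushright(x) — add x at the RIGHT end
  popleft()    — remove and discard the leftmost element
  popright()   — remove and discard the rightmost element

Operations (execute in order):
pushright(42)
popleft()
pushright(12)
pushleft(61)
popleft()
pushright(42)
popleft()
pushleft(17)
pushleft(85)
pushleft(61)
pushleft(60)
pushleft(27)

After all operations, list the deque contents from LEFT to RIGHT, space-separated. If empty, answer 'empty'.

Answer: 27 60 61 85 17 42

Derivation:
pushright(42): [42]
popleft(): []
pushright(12): [12]
pushleft(61): [61, 12]
popleft(): [12]
pushright(42): [12, 42]
popleft(): [42]
pushleft(17): [17, 42]
pushleft(85): [85, 17, 42]
pushleft(61): [61, 85, 17, 42]
pushleft(60): [60, 61, 85, 17, 42]
pushleft(27): [27, 60, 61, 85, 17, 42]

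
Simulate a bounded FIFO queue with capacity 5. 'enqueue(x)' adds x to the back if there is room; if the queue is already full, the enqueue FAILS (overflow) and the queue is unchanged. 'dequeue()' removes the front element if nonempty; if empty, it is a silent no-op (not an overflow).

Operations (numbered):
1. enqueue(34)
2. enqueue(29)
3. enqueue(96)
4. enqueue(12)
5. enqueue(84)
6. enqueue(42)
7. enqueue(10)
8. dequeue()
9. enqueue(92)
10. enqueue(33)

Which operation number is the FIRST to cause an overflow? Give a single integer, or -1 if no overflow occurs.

Answer: 6

Derivation:
1. enqueue(34): size=1
2. enqueue(29): size=2
3. enqueue(96): size=3
4. enqueue(12): size=4
5. enqueue(84): size=5
6. enqueue(42): size=5=cap → OVERFLOW (fail)
7. enqueue(10): size=5=cap → OVERFLOW (fail)
8. dequeue(): size=4
9. enqueue(92): size=5
10. enqueue(33): size=5=cap → OVERFLOW (fail)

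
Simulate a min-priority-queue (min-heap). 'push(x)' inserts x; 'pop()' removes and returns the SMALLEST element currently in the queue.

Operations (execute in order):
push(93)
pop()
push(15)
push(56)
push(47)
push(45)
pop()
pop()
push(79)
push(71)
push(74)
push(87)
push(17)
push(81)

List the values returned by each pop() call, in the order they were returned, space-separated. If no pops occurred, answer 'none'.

Answer: 93 15 45

Derivation:
push(93): heap contents = [93]
pop() → 93: heap contents = []
push(15): heap contents = [15]
push(56): heap contents = [15, 56]
push(47): heap contents = [15, 47, 56]
push(45): heap contents = [15, 45, 47, 56]
pop() → 15: heap contents = [45, 47, 56]
pop() → 45: heap contents = [47, 56]
push(79): heap contents = [47, 56, 79]
push(71): heap contents = [47, 56, 71, 79]
push(74): heap contents = [47, 56, 71, 74, 79]
push(87): heap contents = [47, 56, 71, 74, 79, 87]
push(17): heap contents = [17, 47, 56, 71, 74, 79, 87]
push(81): heap contents = [17, 47, 56, 71, 74, 79, 81, 87]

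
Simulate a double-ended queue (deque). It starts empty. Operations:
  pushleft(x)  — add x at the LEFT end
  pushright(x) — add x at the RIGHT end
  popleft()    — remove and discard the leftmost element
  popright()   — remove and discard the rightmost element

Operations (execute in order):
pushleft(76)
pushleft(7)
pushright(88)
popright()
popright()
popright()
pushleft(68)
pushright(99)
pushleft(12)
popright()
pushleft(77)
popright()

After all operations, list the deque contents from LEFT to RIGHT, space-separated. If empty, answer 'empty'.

pushleft(76): [76]
pushleft(7): [7, 76]
pushright(88): [7, 76, 88]
popright(): [7, 76]
popright(): [7]
popright(): []
pushleft(68): [68]
pushright(99): [68, 99]
pushleft(12): [12, 68, 99]
popright(): [12, 68]
pushleft(77): [77, 12, 68]
popright(): [77, 12]

Answer: 77 12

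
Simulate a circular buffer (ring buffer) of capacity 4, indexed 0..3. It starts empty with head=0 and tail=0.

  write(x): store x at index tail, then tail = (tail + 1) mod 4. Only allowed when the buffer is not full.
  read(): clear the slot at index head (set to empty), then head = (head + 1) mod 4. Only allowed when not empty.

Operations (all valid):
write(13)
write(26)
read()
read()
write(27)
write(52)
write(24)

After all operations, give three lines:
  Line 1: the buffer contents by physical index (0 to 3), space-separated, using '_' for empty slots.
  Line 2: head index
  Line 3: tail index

write(13): buf=[13 _ _ _], head=0, tail=1, size=1
write(26): buf=[13 26 _ _], head=0, tail=2, size=2
read(): buf=[_ 26 _ _], head=1, tail=2, size=1
read(): buf=[_ _ _ _], head=2, tail=2, size=0
write(27): buf=[_ _ 27 _], head=2, tail=3, size=1
write(52): buf=[_ _ 27 52], head=2, tail=0, size=2
write(24): buf=[24 _ 27 52], head=2, tail=1, size=3

Answer: 24 _ 27 52
2
1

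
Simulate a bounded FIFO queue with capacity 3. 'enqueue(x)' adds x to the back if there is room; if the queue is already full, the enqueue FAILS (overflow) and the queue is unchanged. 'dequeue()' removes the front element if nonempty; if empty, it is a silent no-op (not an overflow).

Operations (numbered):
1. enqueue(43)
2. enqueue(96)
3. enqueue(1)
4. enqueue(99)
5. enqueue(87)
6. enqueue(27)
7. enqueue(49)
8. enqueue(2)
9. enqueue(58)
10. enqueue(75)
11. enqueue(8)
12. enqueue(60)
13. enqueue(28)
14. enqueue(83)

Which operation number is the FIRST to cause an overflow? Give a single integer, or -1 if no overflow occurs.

1. enqueue(43): size=1
2. enqueue(96): size=2
3. enqueue(1): size=3
4. enqueue(99): size=3=cap → OVERFLOW (fail)
5. enqueue(87): size=3=cap → OVERFLOW (fail)
6. enqueue(27): size=3=cap → OVERFLOW (fail)
7. enqueue(49): size=3=cap → OVERFLOW (fail)
8. enqueue(2): size=3=cap → OVERFLOW (fail)
9. enqueue(58): size=3=cap → OVERFLOW (fail)
10. enqueue(75): size=3=cap → OVERFLOW (fail)
11. enqueue(8): size=3=cap → OVERFLOW (fail)
12. enqueue(60): size=3=cap → OVERFLOW (fail)
13. enqueue(28): size=3=cap → OVERFLOW (fail)
14. enqueue(83): size=3=cap → OVERFLOW (fail)

Answer: 4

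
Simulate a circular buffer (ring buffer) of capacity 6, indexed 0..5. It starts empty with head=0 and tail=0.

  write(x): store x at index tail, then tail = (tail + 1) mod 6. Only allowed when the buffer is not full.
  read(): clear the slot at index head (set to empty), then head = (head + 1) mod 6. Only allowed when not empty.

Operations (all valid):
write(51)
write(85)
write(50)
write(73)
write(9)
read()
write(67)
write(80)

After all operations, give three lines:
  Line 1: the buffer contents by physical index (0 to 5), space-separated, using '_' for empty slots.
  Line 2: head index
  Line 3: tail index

Answer: 80 85 50 73 9 67
1
1

Derivation:
write(51): buf=[51 _ _ _ _ _], head=0, tail=1, size=1
write(85): buf=[51 85 _ _ _ _], head=0, tail=2, size=2
write(50): buf=[51 85 50 _ _ _], head=0, tail=3, size=3
write(73): buf=[51 85 50 73 _ _], head=0, tail=4, size=4
write(9): buf=[51 85 50 73 9 _], head=0, tail=5, size=5
read(): buf=[_ 85 50 73 9 _], head=1, tail=5, size=4
write(67): buf=[_ 85 50 73 9 67], head=1, tail=0, size=5
write(80): buf=[80 85 50 73 9 67], head=1, tail=1, size=6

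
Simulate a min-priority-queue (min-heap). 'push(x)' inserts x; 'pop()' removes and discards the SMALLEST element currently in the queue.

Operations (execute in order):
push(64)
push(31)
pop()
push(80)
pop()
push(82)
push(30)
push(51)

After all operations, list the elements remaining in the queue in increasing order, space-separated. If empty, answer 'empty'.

push(64): heap contents = [64]
push(31): heap contents = [31, 64]
pop() → 31: heap contents = [64]
push(80): heap contents = [64, 80]
pop() → 64: heap contents = [80]
push(82): heap contents = [80, 82]
push(30): heap contents = [30, 80, 82]
push(51): heap contents = [30, 51, 80, 82]

Answer: 30 51 80 82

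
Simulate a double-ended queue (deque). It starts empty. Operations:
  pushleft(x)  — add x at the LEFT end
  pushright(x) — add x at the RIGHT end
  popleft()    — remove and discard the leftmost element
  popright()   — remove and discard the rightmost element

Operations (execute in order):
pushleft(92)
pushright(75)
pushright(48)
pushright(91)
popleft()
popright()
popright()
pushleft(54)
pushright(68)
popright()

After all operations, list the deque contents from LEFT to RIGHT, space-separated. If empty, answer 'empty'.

Answer: 54 75

Derivation:
pushleft(92): [92]
pushright(75): [92, 75]
pushright(48): [92, 75, 48]
pushright(91): [92, 75, 48, 91]
popleft(): [75, 48, 91]
popright(): [75, 48]
popright(): [75]
pushleft(54): [54, 75]
pushright(68): [54, 75, 68]
popright(): [54, 75]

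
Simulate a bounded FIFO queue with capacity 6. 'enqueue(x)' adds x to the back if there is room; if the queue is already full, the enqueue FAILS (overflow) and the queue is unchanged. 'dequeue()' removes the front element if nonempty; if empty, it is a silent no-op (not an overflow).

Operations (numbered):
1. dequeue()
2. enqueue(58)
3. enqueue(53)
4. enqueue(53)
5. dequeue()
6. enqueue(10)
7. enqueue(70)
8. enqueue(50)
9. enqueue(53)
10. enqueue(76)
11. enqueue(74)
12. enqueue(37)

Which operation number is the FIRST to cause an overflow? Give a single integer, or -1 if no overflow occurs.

Answer: 10

Derivation:
1. dequeue(): empty, no-op, size=0
2. enqueue(58): size=1
3. enqueue(53): size=2
4. enqueue(53): size=3
5. dequeue(): size=2
6. enqueue(10): size=3
7. enqueue(70): size=4
8. enqueue(50): size=5
9. enqueue(53): size=6
10. enqueue(76): size=6=cap → OVERFLOW (fail)
11. enqueue(74): size=6=cap → OVERFLOW (fail)
12. enqueue(37): size=6=cap → OVERFLOW (fail)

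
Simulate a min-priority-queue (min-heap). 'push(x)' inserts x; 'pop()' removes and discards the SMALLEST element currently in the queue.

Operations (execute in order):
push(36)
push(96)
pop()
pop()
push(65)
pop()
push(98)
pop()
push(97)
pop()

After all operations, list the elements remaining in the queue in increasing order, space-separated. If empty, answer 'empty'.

Answer: empty

Derivation:
push(36): heap contents = [36]
push(96): heap contents = [36, 96]
pop() → 36: heap contents = [96]
pop() → 96: heap contents = []
push(65): heap contents = [65]
pop() → 65: heap contents = []
push(98): heap contents = [98]
pop() → 98: heap contents = []
push(97): heap contents = [97]
pop() → 97: heap contents = []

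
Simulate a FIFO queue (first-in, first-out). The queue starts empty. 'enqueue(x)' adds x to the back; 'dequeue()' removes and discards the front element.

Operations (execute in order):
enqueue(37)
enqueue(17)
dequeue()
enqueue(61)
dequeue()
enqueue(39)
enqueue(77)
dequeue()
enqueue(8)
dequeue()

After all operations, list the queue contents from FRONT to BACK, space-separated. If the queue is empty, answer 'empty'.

enqueue(37): [37]
enqueue(17): [37, 17]
dequeue(): [17]
enqueue(61): [17, 61]
dequeue(): [61]
enqueue(39): [61, 39]
enqueue(77): [61, 39, 77]
dequeue(): [39, 77]
enqueue(8): [39, 77, 8]
dequeue(): [77, 8]

Answer: 77 8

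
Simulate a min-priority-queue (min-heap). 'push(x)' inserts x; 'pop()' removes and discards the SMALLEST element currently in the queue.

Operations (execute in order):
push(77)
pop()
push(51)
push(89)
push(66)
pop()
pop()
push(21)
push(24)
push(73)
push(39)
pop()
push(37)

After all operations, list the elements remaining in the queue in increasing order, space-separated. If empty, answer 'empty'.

push(77): heap contents = [77]
pop() → 77: heap contents = []
push(51): heap contents = [51]
push(89): heap contents = [51, 89]
push(66): heap contents = [51, 66, 89]
pop() → 51: heap contents = [66, 89]
pop() → 66: heap contents = [89]
push(21): heap contents = [21, 89]
push(24): heap contents = [21, 24, 89]
push(73): heap contents = [21, 24, 73, 89]
push(39): heap contents = [21, 24, 39, 73, 89]
pop() → 21: heap contents = [24, 39, 73, 89]
push(37): heap contents = [24, 37, 39, 73, 89]

Answer: 24 37 39 73 89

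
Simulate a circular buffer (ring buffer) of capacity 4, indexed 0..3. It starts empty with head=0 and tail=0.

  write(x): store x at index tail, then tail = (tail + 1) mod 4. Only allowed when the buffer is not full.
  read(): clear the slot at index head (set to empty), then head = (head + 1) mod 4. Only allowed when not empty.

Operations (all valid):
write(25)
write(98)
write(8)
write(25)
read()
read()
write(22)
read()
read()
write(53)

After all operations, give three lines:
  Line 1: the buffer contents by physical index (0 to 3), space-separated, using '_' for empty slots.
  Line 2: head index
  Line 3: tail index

write(25): buf=[25 _ _ _], head=0, tail=1, size=1
write(98): buf=[25 98 _ _], head=0, tail=2, size=2
write(8): buf=[25 98 8 _], head=0, tail=3, size=3
write(25): buf=[25 98 8 25], head=0, tail=0, size=4
read(): buf=[_ 98 8 25], head=1, tail=0, size=3
read(): buf=[_ _ 8 25], head=2, tail=0, size=2
write(22): buf=[22 _ 8 25], head=2, tail=1, size=3
read(): buf=[22 _ _ 25], head=3, tail=1, size=2
read(): buf=[22 _ _ _], head=0, tail=1, size=1
write(53): buf=[22 53 _ _], head=0, tail=2, size=2

Answer: 22 53 _ _
0
2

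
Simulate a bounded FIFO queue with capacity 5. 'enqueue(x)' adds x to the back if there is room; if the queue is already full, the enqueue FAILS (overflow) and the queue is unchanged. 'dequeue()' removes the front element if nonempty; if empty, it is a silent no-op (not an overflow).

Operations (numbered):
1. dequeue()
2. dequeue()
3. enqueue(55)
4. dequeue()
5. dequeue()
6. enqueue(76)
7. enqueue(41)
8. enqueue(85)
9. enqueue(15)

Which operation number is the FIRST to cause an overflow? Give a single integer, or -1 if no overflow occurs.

Answer: -1

Derivation:
1. dequeue(): empty, no-op, size=0
2. dequeue(): empty, no-op, size=0
3. enqueue(55): size=1
4. dequeue(): size=0
5. dequeue(): empty, no-op, size=0
6. enqueue(76): size=1
7. enqueue(41): size=2
8. enqueue(85): size=3
9. enqueue(15): size=4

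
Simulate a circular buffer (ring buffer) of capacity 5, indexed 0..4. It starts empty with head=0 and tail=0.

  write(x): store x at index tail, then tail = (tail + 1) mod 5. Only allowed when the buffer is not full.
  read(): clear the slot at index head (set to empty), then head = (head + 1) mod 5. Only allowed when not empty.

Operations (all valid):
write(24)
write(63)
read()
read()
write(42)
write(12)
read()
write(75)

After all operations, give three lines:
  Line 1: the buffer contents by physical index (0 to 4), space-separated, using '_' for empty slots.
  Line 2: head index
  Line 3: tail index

Answer: _ _ _ 12 75
3
0

Derivation:
write(24): buf=[24 _ _ _ _], head=0, tail=1, size=1
write(63): buf=[24 63 _ _ _], head=0, tail=2, size=2
read(): buf=[_ 63 _ _ _], head=1, tail=2, size=1
read(): buf=[_ _ _ _ _], head=2, tail=2, size=0
write(42): buf=[_ _ 42 _ _], head=2, tail=3, size=1
write(12): buf=[_ _ 42 12 _], head=2, tail=4, size=2
read(): buf=[_ _ _ 12 _], head=3, tail=4, size=1
write(75): buf=[_ _ _ 12 75], head=3, tail=0, size=2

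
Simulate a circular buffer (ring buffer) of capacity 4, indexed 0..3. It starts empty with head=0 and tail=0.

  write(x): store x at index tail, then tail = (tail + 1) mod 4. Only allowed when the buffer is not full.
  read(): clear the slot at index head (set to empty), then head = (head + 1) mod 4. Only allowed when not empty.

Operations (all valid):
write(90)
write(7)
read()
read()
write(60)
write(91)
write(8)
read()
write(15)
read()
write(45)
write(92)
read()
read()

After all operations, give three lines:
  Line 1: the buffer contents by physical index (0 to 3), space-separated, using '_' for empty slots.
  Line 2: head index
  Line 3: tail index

Answer: _ _ 45 92
2
0

Derivation:
write(90): buf=[90 _ _ _], head=0, tail=1, size=1
write(7): buf=[90 7 _ _], head=0, tail=2, size=2
read(): buf=[_ 7 _ _], head=1, tail=2, size=1
read(): buf=[_ _ _ _], head=2, tail=2, size=0
write(60): buf=[_ _ 60 _], head=2, tail=3, size=1
write(91): buf=[_ _ 60 91], head=2, tail=0, size=2
write(8): buf=[8 _ 60 91], head=2, tail=1, size=3
read(): buf=[8 _ _ 91], head=3, tail=1, size=2
write(15): buf=[8 15 _ 91], head=3, tail=2, size=3
read(): buf=[8 15 _ _], head=0, tail=2, size=2
write(45): buf=[8 15 45 _], head=0, tail=3, size=3
write(92): buf=[8 15 45 92], head=0, tail=0, size=4
read(): buf=[_ 15 45 92], head=1, tail=0, size=3
read(): buf=[_ _ 45 92], head=2, tail=0, size=2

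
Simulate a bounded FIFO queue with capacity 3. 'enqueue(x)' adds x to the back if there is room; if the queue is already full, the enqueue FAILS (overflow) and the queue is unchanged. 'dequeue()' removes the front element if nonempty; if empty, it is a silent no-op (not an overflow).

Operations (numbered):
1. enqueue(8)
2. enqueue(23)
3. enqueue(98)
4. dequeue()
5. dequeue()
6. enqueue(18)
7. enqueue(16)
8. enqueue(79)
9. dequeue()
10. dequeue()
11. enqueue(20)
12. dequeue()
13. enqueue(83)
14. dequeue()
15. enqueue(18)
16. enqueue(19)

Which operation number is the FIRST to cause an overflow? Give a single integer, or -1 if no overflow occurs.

1. enqueue(8): size=1
2. enqueue(23): size=2
3. enqueue(98): size=3
4. dequeue(): size=2
5. dequeue(): size=1
6. enqueue(18): size=2
7. enqueue(16): size=3
8. enqueue(79): size=3=cap → OVERFLOW (fail)
9. dequeue(): size=2
10. dequeue(): size=1
11. enqueue(20): size=2
12. dequeue(): size=1
13. enqueue(83): size=2
14. dequeue(): size=1
15. enqueue(18): size=2
16. enqueue(19): size=3

Answer: 8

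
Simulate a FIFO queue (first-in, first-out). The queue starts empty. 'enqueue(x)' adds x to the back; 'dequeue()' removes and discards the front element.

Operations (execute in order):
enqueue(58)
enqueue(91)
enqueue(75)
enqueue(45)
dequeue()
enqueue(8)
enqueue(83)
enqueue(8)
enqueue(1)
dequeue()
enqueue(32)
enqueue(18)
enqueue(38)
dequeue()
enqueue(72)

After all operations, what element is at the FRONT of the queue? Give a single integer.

enqueue(58): queue = [58]
enqueue(91): queue = [58, 91]
enqueue(75): queue = [58, 91, 75]
enqueue(45): queue = [58, 91, 75, 45]
dequeue(): queue = [91, 75, 45]
enqueue(8): queue = [91, 75, 45, 8]
enqueue(83): queue = [91, 75, 45, 8, 83]
enqueue(8): queue = [91, 75, 45, 8, 83, 8]
enqueue(1): queue = [91, 75, 45, 8, 83, 8, 1]
dequeue(): queue = [75, 45, 8, 83, 8, 1]
enqueue(32): queue = [75, 45, 8, 83, 8, 1, 32]
enqueue(18): queue = [75, 45, 8, 83, 8, 1, 32, 18]
enqueue(38): queue = [75, 45, 8, 83, 8, 1, 32, 18, 38]
dequeue(): queue = [45, 8, 83, 8, 1, 32, 18, 38]
enqueue(72): queue = [45, 8, 83, 8, 1, 32, 18, 38, 72]

Answer: 45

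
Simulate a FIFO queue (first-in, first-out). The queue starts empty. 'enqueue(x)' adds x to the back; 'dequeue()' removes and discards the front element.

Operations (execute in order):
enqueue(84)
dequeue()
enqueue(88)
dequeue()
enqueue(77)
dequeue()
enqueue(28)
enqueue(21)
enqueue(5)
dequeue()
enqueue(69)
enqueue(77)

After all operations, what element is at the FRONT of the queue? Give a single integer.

Answer: 21

Derivation:
enqueue(84): queue = [84]
dequeue(): queue = []
enqueue(88): queue = [88]
dequeue(): queue = []
enqueue(77): queue = [77]
dequeue(): queue = []
enqueue(28): queue = [28]
enqueue(21): queue = [28, 21]
enqueue(5): queue = [28, 21, 5]
dequeue(): queue = [21, 5]
enqueue(69): queue = [21, 5, 69]
enqueue(77): queue = [21, 5, 69, 77]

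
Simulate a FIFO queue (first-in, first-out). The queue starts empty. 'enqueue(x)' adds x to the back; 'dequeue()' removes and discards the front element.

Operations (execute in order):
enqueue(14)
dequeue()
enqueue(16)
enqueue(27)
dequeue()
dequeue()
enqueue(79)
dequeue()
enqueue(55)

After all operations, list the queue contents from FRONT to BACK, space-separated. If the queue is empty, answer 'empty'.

Answer: 55

Derivation:
enqueue(14): [14]
dequeue(): []
enqueue(16): [16]
enqueue(27): [16, 27]
dequeue(): [27]
dequeue(): []
enqueue(79): [79]
dequeue(): []
enqueue(55): [55]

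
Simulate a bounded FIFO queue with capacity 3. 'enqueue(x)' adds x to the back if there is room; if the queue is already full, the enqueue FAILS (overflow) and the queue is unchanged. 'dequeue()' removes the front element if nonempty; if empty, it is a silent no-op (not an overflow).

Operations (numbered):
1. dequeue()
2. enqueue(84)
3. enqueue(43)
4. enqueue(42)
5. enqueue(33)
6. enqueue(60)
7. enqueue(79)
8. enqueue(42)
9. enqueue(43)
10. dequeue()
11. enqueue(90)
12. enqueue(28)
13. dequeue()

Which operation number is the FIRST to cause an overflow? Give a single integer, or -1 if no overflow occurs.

1. dequeue(): empty, no-op, size=0
2. enqueue(84): size=1
3. enqueue(43): size=2
4. enqueue(42): size=3
5. enqueue(33): size=3=cap → OVERFLOW (fail)
6. enqueue(60): size=3=cap → OVERFLOW (fail)
7. enqueue(79): size=3=cap → OVERFLOW (fail)
8. enqueue(42): size=3=cap → OVERFLOW (fail)
9. enqueue(43): size=3=cap → OVERFLOW (fail)
10. dequeue(): size=2
11. enqueue(90): size=3
12. enqueue(28): size=3=cap → OVERFLOW (fail)
13. dequeue(): size=2

Answer: 5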